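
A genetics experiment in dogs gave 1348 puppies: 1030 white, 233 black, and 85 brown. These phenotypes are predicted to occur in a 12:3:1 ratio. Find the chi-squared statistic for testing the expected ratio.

Expected counts for N = 1348 under a 12:3:1 ratio (total parts = 16):
  white: 1348 × 12/16 = 1011
  black: 1348 × 3/16 = 252.75
  brown: 1348 × 1/16 = 84.25
χ² = Σ (O − E)² / E
  white: (1030 − 1011)² / 1011 = 0.3571
  black: (233 − 252.75)² / 252.75 = 1.5433
  brown: (85 − 84.25)² / 84.25 = 0.0067
χ² = 0.3571 + 1.5433 + 0.0067 = 1.9071 ≈ 1.907

1.907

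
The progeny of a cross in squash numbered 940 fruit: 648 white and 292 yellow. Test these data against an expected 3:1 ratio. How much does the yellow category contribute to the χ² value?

The 3:1 ratio has 4 parts, so with N = 940 the expected counts are:
  white: 940 × 3/4 = 705
  yellow: 940 × 1/4 = 235
Contribution of yellow: (292 − 235)² / 235 = 13.8255

13.826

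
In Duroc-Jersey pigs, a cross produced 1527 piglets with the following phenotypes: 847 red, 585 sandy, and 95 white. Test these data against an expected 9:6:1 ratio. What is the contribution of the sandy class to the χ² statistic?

0.267

Under the 9:6:1 hypothesis (Σ ratio = 16, N = 1527):
  red: 1527 × 9/16 = 858.9375
  sandy: 1527 × 6/16 = 572.625
  white: 1527 × 1/16 = 95.4375
Contribution of sandy: (585 − 572.625)² / 572.625 = 0.2674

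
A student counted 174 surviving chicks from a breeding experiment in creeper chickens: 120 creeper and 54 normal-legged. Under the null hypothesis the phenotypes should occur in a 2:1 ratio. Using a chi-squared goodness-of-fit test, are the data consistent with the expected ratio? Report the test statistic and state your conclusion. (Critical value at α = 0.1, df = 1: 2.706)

Total ratio parts = 3. Expected numbers out of 174:
  creeper: 174 × 2/3 = 116
  normal-legged: 174 × 1/3 = 58
χ² = Σ (O − E)² / E
  creeper: (120 − 116)² / 116 = 0.1379
  normal-legged: (54 − 58)² / 58 = 0.2759
χ² = 0.1379 + 0.2759 = 0.4138 ≈ 0.414
Degrees of freedom = 2 − 1 = 1; critical value at α = 0.1 is 2.706.
Since 0.414 < 2.706, we fail to reject the null hypothesis — the data are consistent with the 2:1 ratio.

0.414; consistent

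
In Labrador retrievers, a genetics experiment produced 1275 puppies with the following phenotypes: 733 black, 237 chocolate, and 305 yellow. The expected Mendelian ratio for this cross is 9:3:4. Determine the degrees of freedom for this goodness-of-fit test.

A goodness-of-fit test with 3 phenotype classes has df = 3 − 1 = 2.

2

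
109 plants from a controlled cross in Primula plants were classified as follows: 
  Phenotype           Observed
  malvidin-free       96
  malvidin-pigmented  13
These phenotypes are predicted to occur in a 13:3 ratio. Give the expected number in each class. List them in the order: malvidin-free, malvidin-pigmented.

88.5625, 20.4375

Total ratio parts = 16. Expected numbers out of 109:
  malvidin-free: 109 × 13/16 = 88.5625
  malvidin-pigmented: 109 × 3/16 = 20.4375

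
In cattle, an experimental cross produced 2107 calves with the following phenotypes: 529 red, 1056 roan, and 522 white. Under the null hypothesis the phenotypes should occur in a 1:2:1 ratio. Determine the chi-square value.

0.058

Under the 1:2:1 hypothesis (Σ ratio = 4, N = 2107):
  red: 2107 × 1/4 = 526.75
  roan: 2107 × 2/4 = 1053.5
  white: 2107 × 1/4 = 526.75
χ² = Σ (O − E)² / E
  red: (529 − 526.75)² / 526.75 = 0.0096
  roan: (1056 − 1053.5)² / 1053.5 = 0.0059
  white: (522 − 526.75)² / 526.75 = 0.0428
χ² = 0.0096 + 0.0059 + 0.0428 = 0.0583 ≈ 0.058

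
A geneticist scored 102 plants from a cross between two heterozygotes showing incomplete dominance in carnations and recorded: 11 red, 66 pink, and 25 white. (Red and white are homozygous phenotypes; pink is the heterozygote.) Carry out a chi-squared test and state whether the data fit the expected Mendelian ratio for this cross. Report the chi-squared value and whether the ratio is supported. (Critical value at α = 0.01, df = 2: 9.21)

With incomplete dominance, a heterozygote × heterozygote cross gives a 1:2:1 phenotypic ratio.
Expected counts for N = 102 under a 1:2:1 ratio (total parts = 4):
  red: 102 × 1/4 = 25.5
  pink: 102 × 2/4 = 51
  white: 102 × 1/4 = 25.5
χ² = Σ (O − E)² / E
  red: (11 − 25.5)² / 25.5 = 8.2451
  pink: (66 − 51)² / 51 = 4.4118
  white: (25 − 25.5)² / 25.5 = 0.0098
χ² = 8.2451 + 4.4118 + 0.0098 = 12.6667 ≈ 12.667
Degrees of freedom = 3 − 1 = 2; critical value at α = 0.01 is 9.21.
Since 12.667 > 9.21, we reject the null hypothesis — the data do not fit the 1:2:1 ratio.

12.667; not consistent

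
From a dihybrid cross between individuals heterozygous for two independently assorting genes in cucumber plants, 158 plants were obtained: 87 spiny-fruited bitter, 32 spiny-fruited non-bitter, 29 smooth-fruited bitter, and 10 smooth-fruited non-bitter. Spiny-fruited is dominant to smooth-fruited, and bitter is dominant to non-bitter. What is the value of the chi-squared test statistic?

0.245

A dihybrid F₂ with independent assortment and complete dominance at both loci gives a 9:3:3:1 phenotypic ratio.
Under the 9:3:3:1 hypothesis (Σ ratio = 16, N = 158):
  spiny-fruited bitter: 158 × 9/16 = 88.875
  spiny-fruited non-bitter: 158 × 3/16 = 29.625
  smooth-fruited bitter: 158 × 3/16 = 29.625
  smooth-fruited non-bitter: 158 × 1/16 = 9.875
χ² = Σ (O − E)² / E
  spiny-fruited bitter: (87 − 88.875)² / 88.875 = 0.0396
  spiny-fruited non-bitter: (32 − 29.625)² / 29.625 = 0.1904
  smooth-fruited bitter: (29 − 29.625)² / 29.625 = 0.0132
  smooth-fruited non-bitter: (10 − 9.875)² / 9.875 = 0.0016
χ² = 0.0396 + 0.1904 + 0.0132 + 0.0016 = 0.2448 ≈ 0.245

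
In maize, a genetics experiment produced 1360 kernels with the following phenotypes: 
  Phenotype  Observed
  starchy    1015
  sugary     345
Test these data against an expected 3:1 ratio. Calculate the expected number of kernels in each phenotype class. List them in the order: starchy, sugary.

Expected counts for N = 1360 under a 3:1 ratio (total parts = 4):
  starchy: 1360 × 3/4 = 1020
  sugary: 1360 × 1/4 = 340

1020, 340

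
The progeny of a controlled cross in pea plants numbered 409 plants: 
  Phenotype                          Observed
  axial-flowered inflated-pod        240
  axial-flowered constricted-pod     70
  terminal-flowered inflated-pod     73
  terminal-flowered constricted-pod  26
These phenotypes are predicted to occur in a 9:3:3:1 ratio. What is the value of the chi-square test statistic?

1.197

The 9:3:3:1 ratio has 16 parts, so with N = 409 the expected counts are:
  axial-flowered inflated-pod: 409 × 9/16 = 230.0625
  axial-flowered constricted-pod: 409 × 3/16 = 76.6875
  terminal-flowered inflated-pod: 409 × 3/16 = 76.6875
  terminal-flowered constricted-pod: 409 × 1/16 = 25.5625
χ² = Σ (O − E)² / E
  axial-flowered inflated-pod: (240 − 230.0625)² / 230.0625 = 0.4292
  axial-flowered constricted-pod: (70 − 76.6875)² / 76.6875 = 0.5832
  terminal-flowered inflated-pod: (73 − 76.6875)² / 76.6875 = 0.1773
  terminal-flowered constricted-pod: (26 − 25.5625)² / 25.5625 = 0.0075
χ² = 0.4292 + 0.5832 + 0.1773 + 0.0075 = 1.1972 ≈ 1.197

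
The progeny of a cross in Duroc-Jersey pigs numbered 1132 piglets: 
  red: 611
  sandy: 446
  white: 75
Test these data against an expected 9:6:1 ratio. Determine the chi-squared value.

Total ratio parts = 16. Expected numbers out of 1132:
  red: 1132 × 9/16 = 636.75
  sandy: 1132 × 6/16 = 424.5
  white: 1132 × 1/16 = 70.75
χ² = Σ (O − E)² / E
  red: (611 − 636.75)² / 636.75 = 1.0413
  sandy: (446 − 424.5)² / 424.5 = 1.0889
  white: (75 − 70.75)² / 70.75 = 0.2553
χ² = 1.0413 + 1.0889 + 0.2553 = 2.3855 ≈ 2.386

2.386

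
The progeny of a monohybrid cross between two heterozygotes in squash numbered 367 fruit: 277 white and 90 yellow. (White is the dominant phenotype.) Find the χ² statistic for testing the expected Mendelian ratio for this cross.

0.045

For a monohybrid cross between heterozygotes with complete dominance, the expected phenotypic ratio is 3:1.
Total ratio parts = 4. Expected numbers out of 367:
  white: 367 × 3/4 = 275.25
  yellow: 367 × 1/4 = 91.75
χ² = Σ (O − E)² / E
  white: (277 − 275.25)² / 275.25 = 0.0111
  yellow: (90 − 91.75)² / 91.75 = 0.0334
χ² = 0.0111 + 0.0334 = 0.0445 ≈ 0.045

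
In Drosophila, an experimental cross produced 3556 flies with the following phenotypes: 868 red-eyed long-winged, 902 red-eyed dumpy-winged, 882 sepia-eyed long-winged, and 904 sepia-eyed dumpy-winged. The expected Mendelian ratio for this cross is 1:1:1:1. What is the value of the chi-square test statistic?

Under the 1:1:1:1 hypothesis (Σ ratio = 4, N = 3556):
  red-eyed long-winged: 3556 × 1/4 = 889
  red-eyed dumpy-winged: 3556 × 1/4 = 889
  sepia-eyed long-winged: 3556 × 1/4 = 889
  sepia-eyed dumpy-winged: 3556 × 1/4 = 889
χ² = Σ (O − E)² / E
  red-eyed long-winged: (868 − 889)² / 889 = 0.4961
  red-eyed dumpy-winged: (902 − 889)² / 889 = 0.1901
  sepia-eyed long-winged: (882 − 889)² / 889 = 0.0551
  sepia-eyed dumpy-winged: (904 − 889)² / 889 = 0.2531
χ² = 0.4961 + 0.1901 + 0.0551 + 0.2531 = 0.9944 ≈ 0.994

0.994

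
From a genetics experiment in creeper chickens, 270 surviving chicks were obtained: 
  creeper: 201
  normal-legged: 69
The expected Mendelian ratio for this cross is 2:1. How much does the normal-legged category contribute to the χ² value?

Total ratio parts = 3. Expected numbers out of 270:
  creeper: 270 × 2/3 = 180
  normal-legged: 270 × 1/3 = 90
Contribution of normal-legged: (69 − 90)² / 90 = 4.9000

4.900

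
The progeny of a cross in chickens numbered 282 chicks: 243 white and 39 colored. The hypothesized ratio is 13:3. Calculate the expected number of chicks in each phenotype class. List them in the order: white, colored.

Under the 13:3 hypothesis (Σ ratio = 16, N = 282):
  white: 282 × 13/16 = 229.125
  colored: 282 × 3/16 = 52.875

229.125, 52.875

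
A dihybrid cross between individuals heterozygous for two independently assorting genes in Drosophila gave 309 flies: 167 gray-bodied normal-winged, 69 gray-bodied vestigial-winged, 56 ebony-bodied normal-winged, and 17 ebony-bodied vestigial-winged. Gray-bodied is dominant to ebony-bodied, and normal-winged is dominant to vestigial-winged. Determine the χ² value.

2.721

A dihybrid F₂ with independent assortment and complete dominance at both loci gives a 9:3:3:1 phenotypic ratio.
Expected counts for N = 309 under a 9:3:3:1 ratio (total parts = 16):
  gray-bodied normal-winged: 309 × 9/16 = 173.8125
  gray-bodied vestigial-winged: 309 × 3/16 = 57.9375
  ebony-bodied normal-winged: 309 × 3/16 = 57.9375
  ebony-bodied vestigial-winged: 309 × 1/16 = 19.3125
χ² = Σ (O − E)² / E
  gray-bodied normal-winged: (167 − 173.8125)² / 173.8125 = 0.2670
  gray-bodied vestigial-winged: (69 − 57.9375)² / 57.9375 = 2.1123
  ebony-bodied normal-winged: (56 − 57.9375)² / 57.9375 = 0.0648
  ebony-bodied vestigial-winged: (17 − 19.3125)² / 19.3125 = 0.2769
χ² = 0.2670 + 2.1123 + 0.0648 + 0.2769 = 2.721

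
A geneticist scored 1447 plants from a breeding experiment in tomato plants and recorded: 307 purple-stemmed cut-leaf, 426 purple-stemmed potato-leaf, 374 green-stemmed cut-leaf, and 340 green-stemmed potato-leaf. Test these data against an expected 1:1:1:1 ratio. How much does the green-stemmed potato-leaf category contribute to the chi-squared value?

Total ratio parts = 4. Expected numbers out of 1447:
  purple-stemmed cut-leaf: 1447 × 1/4 = 361.75
  purple-stemmed potato-leaf: 1447 × 1/4 = 361.75
  green-stemmed cut-leaf: 1447 × 1/4 = 361.75
  green-stemmed potato-leaf: 1447 × 1/4 = 361.75
Contribution of green-stemmed potato-leaf: (340 − 361.75)² / 361.75 = 1.3077

1.308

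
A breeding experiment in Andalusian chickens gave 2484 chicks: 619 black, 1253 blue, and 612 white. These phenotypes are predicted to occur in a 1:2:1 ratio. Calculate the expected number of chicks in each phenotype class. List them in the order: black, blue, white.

621, 1242, 621

Under the 1:2:1 hypothesis (Σ ratio = 4, N = 2484):
  black: 2484 × 1/4 = 621
  blue: 2484 × 2/4 = 1242
  white: 2484 × 1/4 = 621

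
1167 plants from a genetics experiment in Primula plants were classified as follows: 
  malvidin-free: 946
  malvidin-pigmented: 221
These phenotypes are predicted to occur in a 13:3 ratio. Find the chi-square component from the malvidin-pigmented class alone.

Expected counts for N = 1167 under a 13:3 ratio (total parts = 16):
  malvidin-free: 1167 × 13/16 = 948.1875
  malvidin-pigmented: 1167 × 3/16 = 218.8125
Contribution of malvidin-pigmented: (221 − 218.8125)² / 218.8125 = 0.0219

0.022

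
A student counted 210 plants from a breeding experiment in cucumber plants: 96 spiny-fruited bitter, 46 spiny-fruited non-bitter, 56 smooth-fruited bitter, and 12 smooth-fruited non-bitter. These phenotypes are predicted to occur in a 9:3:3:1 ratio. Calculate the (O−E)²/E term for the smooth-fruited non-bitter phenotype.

0.096

Total ratio parts = 16. Expected numbers out of 210:
  spiny-fruited bitter: 210 × 9/16 = 118.125
  spiny-fruited non-bitter: 210 × 3/16 = 39.375
  smooth-fruited bitter: 210 × 3/16 = 39.375
  smooth-fruited non-bitter: 210 × 1/16 = 13.125
Contribution of smooth-fruited non-bitter: (12 − 13.125)² / 13.125 = 0.0964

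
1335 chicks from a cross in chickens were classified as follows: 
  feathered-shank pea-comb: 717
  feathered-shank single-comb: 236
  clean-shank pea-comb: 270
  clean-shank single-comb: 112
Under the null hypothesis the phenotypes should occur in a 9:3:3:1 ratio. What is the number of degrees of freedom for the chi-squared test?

3

A goodness-of-fit test with 4 phenotype classes has df = 4 − 1 = 3.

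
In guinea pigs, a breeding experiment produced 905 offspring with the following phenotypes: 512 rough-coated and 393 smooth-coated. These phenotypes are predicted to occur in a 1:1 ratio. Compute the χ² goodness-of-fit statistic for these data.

Total ratio parts = 2. Expected numbers out of 905:
  rough-coated: 905 × 1/2 = 452.5
  smooth-coated: 905 × 1/2 = 452.5
χ² = Σ (O − E)² / E
  rough-coated: (512 − 452.5)² / 452.5 = 7.8238
  smooth-coated: (393 − 452.5)² / 452.5 = 7.8238
χ² = 7.8238 + 7.8238 = 15.6476 ≈ 15.648

15.648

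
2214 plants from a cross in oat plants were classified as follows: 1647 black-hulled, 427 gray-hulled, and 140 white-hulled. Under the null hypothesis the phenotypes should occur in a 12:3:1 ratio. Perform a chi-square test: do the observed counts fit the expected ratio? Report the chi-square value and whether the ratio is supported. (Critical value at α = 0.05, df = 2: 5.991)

The 12:3:1 ratio has 16 parts, so with N = 2214 the expected counts are:
  black-hulled: 2214 × 12/16 = 1660.5
  gray-hulled: 2214 × 3/16 = 415.125
  white-hulled: 2214 × 1/16 = 138.375
χ² = Σ (O − E)² / E
  black-hulled: (1647 − 1660.5)² / 1660.5 = 0.1098
  gray-hulled: (427 − 415.125)² / 415.125 = 0.3397
  white-hulled: (140 − 138.375)² / 138.375 = 0.0191
χ² = 0.1098 + 0.3397 + 0.0191 = 0.4686 ≈ 0.469
Degrees of freedom = 3 − 1 = 2; critical value at α = 0.05 is 5.991.
Since 0.469 < 5.991, we fail to reject the null hypothesis — the data are consistent with the 12:3:1 ratio.

0.469; consistent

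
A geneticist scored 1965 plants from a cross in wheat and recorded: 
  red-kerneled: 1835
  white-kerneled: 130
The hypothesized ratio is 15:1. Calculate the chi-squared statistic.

0.449

Total ratio parts = 16. Expected numbers out of 1965:
  red-kerneled: 1965 × 15/16 = 1842.1875
  white-kerneled: 1965 × 1/16 = 122.8125
χ² = Σ (O − E)² / E
  red-kerneled: (1835 − 1842.1875)² / 1842.1875 = 0.0280
  white-kerneled: (130 − 122.8125)² / 122.8125 = 0.4206
χ² = 0.0280 + 0.4206 = 0.4486 ≈ 0.449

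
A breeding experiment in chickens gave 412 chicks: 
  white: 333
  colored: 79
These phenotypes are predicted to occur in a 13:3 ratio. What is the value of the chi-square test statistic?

0.049

The 13:3 ratio has 16 parts, so with N = 412 the expected counts are:
  white: 412 × 13/16 = 334.75
  colored: 412 × 3/16 = 77.25
χ² = Σ (O − E)² / E
  white: (333 − 334.75)² / 334.75 = 0.0091
  colored: (79 − 77.25)² / 77.25 = 0.0396
χ² = 0.0091 + 0.0396 = 0.0487 ≈ 0.049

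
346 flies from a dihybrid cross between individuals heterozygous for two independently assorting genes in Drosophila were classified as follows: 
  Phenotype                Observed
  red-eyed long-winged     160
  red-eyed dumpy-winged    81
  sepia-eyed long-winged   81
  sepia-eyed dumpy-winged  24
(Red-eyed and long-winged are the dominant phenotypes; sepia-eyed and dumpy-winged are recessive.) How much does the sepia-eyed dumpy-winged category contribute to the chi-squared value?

A dihybrid F₂ with independent assortment and complete dominance at both loci gives a 9:3:3:1 phenotypic ratio.
The 9:3:3:1 ratio has 16 parts, so with N = 346 the expected counts are:
  red-eyed long-winged: 346 × 9/16 = 194.625
  red-eyed dumpy-winged: 346 × 3/16 = 64.875
  sepia-eyed long-winged: 346 × 3/16 = 64.875
  sepia-eyed dumpy-winged: 346 × 1/16 = 21.625
Contribution of sepia-eyed dumpy-winged: (24 − 21.625)² / 21.625 = 0.2608

0.261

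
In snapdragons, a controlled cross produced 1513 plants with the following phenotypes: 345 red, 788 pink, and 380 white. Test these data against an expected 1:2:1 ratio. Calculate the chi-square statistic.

The 1:2:1 ratio has 4 parts, so with N = 1513 the expected counts are:
  red: 1513 × 1/4 = 378.25
  pink: 1513 × 2/4 = 756.5
  white: 1513 × 1/4 = 378.25
χ² = Σ (O − E)² / E
  red: (345 − 378.25)² / 378.25 = 2.9228
  pink: (788 − 756.5)² / 756.5 = 1.3116
  white: (380 − 378.25)² / 378.25 = 0.0081
χ² = 2.9228 + 1.3116 + 0.0081 = 4.2425 ≈ 4.243

4.243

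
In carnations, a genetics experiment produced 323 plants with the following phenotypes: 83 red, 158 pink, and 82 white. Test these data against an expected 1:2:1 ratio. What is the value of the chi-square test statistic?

The 1:2:1 ratio has 4 parts, so with N = 323 the expected counts are:
  red: 323 × 1/4 = 80.75
  pink: 323 × 2/4 = 161.5
  white: 323 × 1/4 = 80.75
χ² = Σ (O − E)² / E
  red: (83 − 80.75)² / 80.75 = 0.0627
  pink: (158 − 161.5)² / 161.5 = 0.0759
  white: (82 − 80.75)² / 80.75 = 0.0193
χ² = 0.0627 + 0.0759 + 0.0193 = 0.1579 ≈ 0.158

0.158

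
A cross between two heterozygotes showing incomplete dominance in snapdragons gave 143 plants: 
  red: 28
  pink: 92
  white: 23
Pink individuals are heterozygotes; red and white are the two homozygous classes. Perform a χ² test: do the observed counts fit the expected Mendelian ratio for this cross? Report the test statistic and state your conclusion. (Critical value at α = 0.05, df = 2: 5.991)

12.105; not consistent

With incomplete dominance, a heterozygote × heterozygote cross gives a 1:2:1 phenotypic ratio.
Expected counts for N = 143 under a 1:2:1 ratio (total parts = 4):
  red: 143 × 1/4 = 35.75
  pink: 143 × 2/4 = 71.5
  white: 143 × 1/4 = 35.75
χ² = Σ (O − E)² / E
  red: (28 − 35.75)² / 35.75 = 1.6801
  pink: (92 − 71.5)² / 71.5 = 5.8776
  white: (23 − 35.75)² / 35.75 = 4.5472
χ² = 1.6801 + 5.8776 + 4.5472 = 12.1049 ≈ 12.105
Degrees of freedom = 3 − 1 = 2; critical value at α = 0.05 is 5.991.
Since 12.105 > 5.991, we reject the null hypothesis — the data do not fit the 1:2:1 ratio.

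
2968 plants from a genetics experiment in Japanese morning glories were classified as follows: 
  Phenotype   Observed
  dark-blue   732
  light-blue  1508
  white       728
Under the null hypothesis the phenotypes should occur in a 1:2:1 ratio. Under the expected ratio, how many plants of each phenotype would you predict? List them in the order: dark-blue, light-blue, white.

The 1:2:1 ratio has 4 parts, so with N = 2968 the expected counts are:
  dark-blue: 2968 × 1/4 = 742
  light-blue: 2968 × 2/4 = 1484
  white: 2968 × 1/4 = 742

742, 1484, 742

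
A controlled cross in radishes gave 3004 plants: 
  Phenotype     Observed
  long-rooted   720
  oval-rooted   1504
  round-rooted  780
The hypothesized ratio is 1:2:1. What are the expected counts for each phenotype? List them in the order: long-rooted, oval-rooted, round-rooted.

751, 1502, 751

Total ratio parts = 4. Expected numbers out of 3004:
  long-rooted: 3004 × 1/4 = 751
  oval-rooted: 3004 × 2/4 = 1502
  round-rooted: 3004 × 1/4 = 751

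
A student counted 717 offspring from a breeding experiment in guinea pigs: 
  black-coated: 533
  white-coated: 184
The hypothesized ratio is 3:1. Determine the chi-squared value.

The 3:1 ratio has 4 parts, so with N = 717 the expected counts are:
  black-coated: 717 × 3/4 = 537.75
  white-coated: 717 × 1/4 = 179.25
χ² = Σ (O − E)² / E
  black-coated: (533 − 537.75)² / 537.75 = 0.0420
  white-coated: (184 − 179.25)² / 179.25 = 0.1259
χ² = 0.0420 + 0.1259 = 0.1679 ≈ 0.168

0.168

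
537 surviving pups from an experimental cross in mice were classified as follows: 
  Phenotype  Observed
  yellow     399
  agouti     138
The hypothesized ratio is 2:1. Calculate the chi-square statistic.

14.087

Expected counts for N = 537 under a 2:1 ratio (total parts = 3):
  yellow: 537 × 2/3 = 358
  agouti: 537 × 1/3 = 179
χ² = Σ (O − E)² / E
  yellow: (399 − 358)² / 358 = 4.6955
  agouti: (138 − 179)² / 179 = 9.3911
χ² = 4.6955 + 9.3911 = 14.0866 ≈ 14.087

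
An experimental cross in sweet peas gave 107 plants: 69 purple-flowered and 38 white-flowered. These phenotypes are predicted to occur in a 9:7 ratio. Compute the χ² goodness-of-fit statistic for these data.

Expected counts for N = 107 under a 9:7 ratio (total parts = 16):
  purple-flowered: 107 × 9/16 = 60.1875
  white-flowered: 107 × 7/16 = 46.8125
χ² = Σ (O − E)² / E
  purple-flowered: (69 − 60.1875)² / 60.1875 = 1.2903
  white-flowered: (38 − 46.8125)² / 46.8125 = 1.6590
χ² = 1.2903 + 1.6590 = 2.9493 ≈ 2.949

2.949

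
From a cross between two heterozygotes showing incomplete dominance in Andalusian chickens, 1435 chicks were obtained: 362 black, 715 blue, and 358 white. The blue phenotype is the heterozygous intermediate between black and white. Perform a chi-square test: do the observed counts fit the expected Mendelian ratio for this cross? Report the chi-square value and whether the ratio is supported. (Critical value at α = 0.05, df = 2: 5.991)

With incomplete dominance, a heterozygote × heterozygote cross gives a 1:2:1 phenotypic ratio.
Under the 1:2:1 hypothesis (Σ ratio = 4, N = 1435):
  black: 1435 × 1/4 = 358.75
  blue: 1435 × 2/4 = 717.5
  white: 1435 × 1/4 = 358.75
χ² = Σ (O − E)² / E
  black: (362 − 358.75)² / 358.75 = 0.0294
  blue: (715 − 717.5)² / 717.5 = 0.0087
  white: (358 − 358.75)² / 358.75 = 0.0016
χ² = 0.0294 + 0.0087 + 0.0016 = 0.0397 ≈ 0.040
Degrees of freedom = 3 − 1 = 2; critical value at α = 0.05 is 5.991.
Since 0.040 < 5.991, we fail to reject the null hypothesis — the data are consistent with the 1:2:1 ratio.

0.040; consistent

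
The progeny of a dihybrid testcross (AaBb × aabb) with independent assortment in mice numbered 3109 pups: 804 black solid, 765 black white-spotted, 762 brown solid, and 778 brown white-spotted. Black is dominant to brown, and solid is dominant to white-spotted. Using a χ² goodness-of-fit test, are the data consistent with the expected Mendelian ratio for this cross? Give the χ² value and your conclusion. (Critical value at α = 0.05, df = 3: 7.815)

1.414; consistent

A dihybrid testcross with independent assortment gives a 1:1:1:1 ratio.
Total ratio parts = 4. Expected numbers out of 3109:
  black solid: 3109 × 1/4 = 777.25
  black white-spotted: 3109 × 1/4 = 777.25
  brown solid: 3109 × 1/4 = 777.25
  brown white-spotted: 3109 × 1/4 = 777.25
χ² = Σ (O − E)² / E
  black solid: (804 − 777.25)² / 777.25 = 0.9206
  black white-spotted: (765 − 777.25)² / 777.25 = 0.1931
  brown solid: (762 − 777.25)² / 777.25 = 0.2992
  brown white-spotted: (778 − 777.25)² / 777.25 = 0.0007
χ² = 0.9206 + 0.1931 + 0.2992 + 0.0007 = 1.4136 ≈ 1.414
Degrees of freedom = 4 − 1 = 3; critical value at α = 0.05 is 7.815.
Since 1.414 < 7.815, we fail to reject the null hypothesis — the data are consistent with the 1:1:1:1 ratio.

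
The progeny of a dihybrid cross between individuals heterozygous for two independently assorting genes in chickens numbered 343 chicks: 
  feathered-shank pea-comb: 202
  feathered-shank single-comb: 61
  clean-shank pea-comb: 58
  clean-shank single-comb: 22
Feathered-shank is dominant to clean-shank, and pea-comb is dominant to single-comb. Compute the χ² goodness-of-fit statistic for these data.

A dihybrid F₂ with independent assortment and complete dominance at both loci gives a 9:3:3:1 phenotypic ratio.
Total ratio parts = 16. Expected numbers out of 343:
  feathered-shank pea-comb: 343 × 9/16 = 192.9375
  feathered-shank single-comb: 343 × 3/16 = 64.3125
  clean-shank pea-comb: 343 × 3/16 = 64.3125
  clean-shank single-comb: 343 × 1/16 = 21.4375
χ² = Σ (O − E)² / E
  feathered-shank pea-comb: (202 − 192.9375)² / 192.9375 = 0.4257
  feathered-shank single-comb: (61 − 64.3125)² / 64.3125 = 0.1706
  clean-shank pea-comb: (58 − 64.3125)² / 64.3125 = 0.6196
  clean-shank single-comb: (22 − 21.4375)² / 21.4375 = 0.0148
χ² = 0.4257 + 0.1706 + 0.6196 + 0.0148 = 1.2307 ≈ 1.231

1.231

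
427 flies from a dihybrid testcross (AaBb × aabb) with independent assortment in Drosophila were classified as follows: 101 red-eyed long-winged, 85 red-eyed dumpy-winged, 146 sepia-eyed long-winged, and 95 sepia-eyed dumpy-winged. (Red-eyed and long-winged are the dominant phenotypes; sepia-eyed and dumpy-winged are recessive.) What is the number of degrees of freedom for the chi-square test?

A dihybrid testcross with independent assortment gives a 1:1:1:1 ratio.
A goodness-of-fit test with 4 phenotype classes has df = 4 − 1 = 3.

3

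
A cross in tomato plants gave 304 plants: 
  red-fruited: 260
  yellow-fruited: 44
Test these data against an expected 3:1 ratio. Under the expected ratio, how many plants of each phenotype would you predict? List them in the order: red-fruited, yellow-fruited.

228, 76

Under the 3:1 hypothesis (Σ ratio = 4, N = 304):
  red-fruited: 304 × 3/4 = 228
  yellow-fruited: 304 × 1/4 = 76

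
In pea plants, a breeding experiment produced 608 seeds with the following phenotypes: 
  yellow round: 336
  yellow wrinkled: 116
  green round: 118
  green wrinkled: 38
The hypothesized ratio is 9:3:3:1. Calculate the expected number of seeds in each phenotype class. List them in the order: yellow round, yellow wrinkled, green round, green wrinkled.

342, 114, 114, 38

Total ratio parts = 16. Expected numbers out of 608:
  yellow round: 608 × 9/16 = 342
  yellow wrinkled: 608 × 3/16 = 114
  green round: 608 × 3/16 = 114
  green wrinkled: 608 × 1/16 = 38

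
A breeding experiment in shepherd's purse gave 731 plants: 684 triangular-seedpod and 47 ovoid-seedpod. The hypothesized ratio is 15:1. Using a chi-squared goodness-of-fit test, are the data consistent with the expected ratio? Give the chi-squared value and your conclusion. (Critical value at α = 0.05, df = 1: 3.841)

0.040; consistent

Total ratio parts = 16. Expected numbers out of 731:
  triangular-seedpod: 731 × 15/16 = 685.3125
  ovoid-seedpod: 731 × 1/16 = 45.6875
χ² = Σ (O − E)² / E
  triangular-seedpod: (684 − 685.3125)² / 685.3125 = 0.0025
  ovoid-seedpod: (47 − 45.6875)² / 45.6875 = 0.0377
χ² = 0.0025 + 0.0377 = 0.0402 ≈ 0.040
Degrees of freedom = 2 − 1 = 1; critical value at α = 0.05 is 3.841.
Since 0.040 < 3.841, we fail to reject the null hypothesis — the data are consistent with the 15:1 ratio.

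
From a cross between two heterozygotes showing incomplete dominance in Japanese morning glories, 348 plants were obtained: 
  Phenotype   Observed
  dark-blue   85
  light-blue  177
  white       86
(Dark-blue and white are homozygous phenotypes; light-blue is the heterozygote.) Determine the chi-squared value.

With incomplete dominance, a heterozygote × heterozygote cross gives a 1:2:1 phenotypic ratio.
Expected counts for N = 348 under a 1:2:1 ratio (total parts = 4):
  dark-blue: 348 × 1/4 = 87
  light-blue: 348 × 2/4 = 174
  white: 348 × 1/4 = 87
χ² = Σ (O − E)² / E
  dark-blue: (85 − 87)² / 87 = 0.0460
  light-blue: (177 − 174)² / 174 = 0.0517
  white: (86 − 87)² / 87 = 0.0115
χ² = 0.0460 + 0.0517 + 0.0115 = 0.1092 ≈ 0.109

0.109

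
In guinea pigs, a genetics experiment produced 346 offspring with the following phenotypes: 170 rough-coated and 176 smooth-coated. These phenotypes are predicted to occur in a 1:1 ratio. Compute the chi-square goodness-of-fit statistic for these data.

0.104

Total ratio parts = 2. Expected numbers out of 346:
  rough-coated: 346 × 1/2 = 173
  smooth-coated: 346 × 1/2 = 173
χ² = Σ (O − E)² / E
  rough-coated: (170 − 173)² / 173 = 0.0520
  smooth-coated: (176 − 173)² / 173 = 0.0520
χ² = 0.0520 + 0.0520 = 0.104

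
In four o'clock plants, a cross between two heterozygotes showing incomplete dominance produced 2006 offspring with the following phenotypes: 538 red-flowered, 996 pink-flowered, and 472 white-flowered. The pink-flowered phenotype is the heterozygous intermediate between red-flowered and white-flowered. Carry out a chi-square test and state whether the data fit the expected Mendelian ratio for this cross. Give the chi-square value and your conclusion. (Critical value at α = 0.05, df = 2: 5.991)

With incomplete dominance, a heterozygote × heterozygote cross gives a 1:2:1 phenotypic ratio.
Total ratio parts = 4. Expected numbers out of 2006:
  red-flowered: 2006 × 1/4 = 501.5
  pink-flowered: 2006 × 2/4 = 1003
  white-flowered: 2006 × 1/4 = 501.5
χ² = Σ (O − E)² / E
  red-flowered: (538 − 501.5)² / 501.5 = 2.6565
  pink-flowered: (996 − 1003)² / 1003 = 0.0489
  white-flowered: (472 − 501.5)² / 501.5 = 1.7353
χ² = 2.6565 + 0.0489 + 1.7353 = 4.4407 ≈ 4.441
Degrees of freedom = 3 − 1 = 2; critical value at α = 0.05 is 5.991.
Since 4.441 < 5.991, we fail to reject the null hypothesis — the data are consistent with the 1:2:1 ratio.

4.441; consistent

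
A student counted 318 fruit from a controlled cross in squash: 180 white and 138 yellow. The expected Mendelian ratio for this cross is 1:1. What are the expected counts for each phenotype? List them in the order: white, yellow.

Under the 1:1 hypothesis (Σ ratio = 2, N = 318):
  white: 318 × 1/2 = 159
  yellow: 318 × 1/2 = 159

159, 159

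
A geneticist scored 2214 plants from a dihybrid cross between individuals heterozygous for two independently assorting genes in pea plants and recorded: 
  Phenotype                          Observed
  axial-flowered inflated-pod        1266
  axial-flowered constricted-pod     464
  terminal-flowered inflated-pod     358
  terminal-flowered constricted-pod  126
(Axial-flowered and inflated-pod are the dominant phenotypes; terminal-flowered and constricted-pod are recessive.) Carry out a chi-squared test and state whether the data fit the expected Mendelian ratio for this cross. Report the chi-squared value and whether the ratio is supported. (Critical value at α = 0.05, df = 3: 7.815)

A dihybrid F₂ with independent assortment and complete dominance at both loci gives a 9:3:3:1 phenotypic ratio.
Expected counts for N = 2214 under a 9:3:3:1 ratio (total parts = 16):
  axial-flowered inflated-pod: 2214 × 9/16 = 1245.375
  axial-flowered constricted-pod: 2214 × 3/16 = 415.125
  terminal-flowered inflated-pod: 2214 × 3/16 = 415.125
  terminal-flowered constricted-pod: 2214 × 1/16 = 138.375
χ² = Σ (O − E)² / E
  axial-flowered inflated-pod: (1266 − 1245.375)² / 1245.375 = 0.3416
  axial-flowered constricted-pod: (464 − 415.125)² / 415.125 = 5.7543
  terminal-flowered inflated-pod: (358 − 415.125)² / 415.125 = 7.8609
  terminal-flowered constricted-pod: (126 − 138.375)² / 138.375 = 1.1067
χ² = 0.3416 + 5.7543 + 7.8609 + 1.1067 = 15.0635 ≈ 15.064
Degrees of freedom = 4 − 1 = 3; critical value at α = 0.05 is 7.815.
Since 15.064 > 7.815, we reject the null hypothesis — the data do not fit the 9:3:3:1 ratio.

15.064; not consistent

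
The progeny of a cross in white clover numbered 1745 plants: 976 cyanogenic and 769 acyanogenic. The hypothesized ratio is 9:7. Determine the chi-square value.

0.072

Expected counts for N = 1745 under a 9:7 ratio (total parts = 16):
  cyanogenic: 1745 × 9/16 = 981.5625
  acyanogenic: 1745 × 7/16 = 763.4375
χ² = Σ (O − E)² / E
  cyanogenic: (976 − 981.5625)² / 981.5625 = 0.0315
  acyanogenic: (769 − 763.4375)² / 763.4375 = 0.0405
χ² = 0.0315 + 0.0405 = 0.072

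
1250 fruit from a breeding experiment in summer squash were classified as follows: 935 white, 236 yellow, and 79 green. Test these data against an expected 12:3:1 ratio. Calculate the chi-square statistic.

Total ratio parts = 16. Expected numbers out of 1250:
  white: 1250 × 12/16 = 937.5
  yellow: 1250 × 3/16 = 234.375
  green: 1250 × 1/16 = 78.125
χ² = Σ (O − E)² / E
  white: (935 − 937.5)² / 937.5 = 0.0067
  yellow: (236 − 234.375)² / 234.375 = 0.0113
  green: (79 − 78.125)² / 78.125 = 0.0098
χ² = 0.0067 + 0.0113 + 0.0098 = 0.0278 ≈ 0.028

0.028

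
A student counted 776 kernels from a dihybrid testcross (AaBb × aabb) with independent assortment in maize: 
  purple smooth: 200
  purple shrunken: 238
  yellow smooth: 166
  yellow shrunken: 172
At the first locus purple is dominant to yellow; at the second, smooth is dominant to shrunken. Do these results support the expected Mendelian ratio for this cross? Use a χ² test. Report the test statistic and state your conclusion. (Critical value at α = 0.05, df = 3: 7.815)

A dihybrid testcross with independent assortment gives a 1:1:1:1 ratio.
The 1:1:1:1 ratio has 4 parts, so with N = 776 the expected counts are:
  purple smooth: 776 × 1/4 = 194
  purple shrunken: 776 × 1/4 = 194
  yellow smooth: 776 × 1/4 = 194
  yellow shrunken: 776 × 1/4 = 194
χ² = Σ (O − E)² / E
  purple smooth: (200 − 194)² / 194 = 0.1856
  purple shrunken: (238 − 194)² / 194 = 9.9794
  yellow smooth: (166 − 194)² / 194 = 4.0412
  yellow shrunken: (172 − 194)² / 194 = 2.4948
χ² = 0.1856 + 9.9794 + 4.0412 + 2.4948 = 16.701
Degrees of freedom = 4 − 1 = 3; critical value at α = 0.05 is 7.815.
Since 16.701 > 7.815, we reject the null hypothesis — the data do not fit the 1:1:1:1 ratio.

16.701; not consistent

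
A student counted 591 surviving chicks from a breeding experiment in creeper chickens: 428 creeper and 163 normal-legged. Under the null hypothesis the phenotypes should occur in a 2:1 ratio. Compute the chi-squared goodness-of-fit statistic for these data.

The 2:1 ratio has 3 parts, so with N = 591 the expected counts are:
  creeper: 591 × 2/3 = 394
  normal-legged: 591 × 1/3 = 197
χ² = Σ (O − E)² / E
  creeper: (428 − 394)² / 394 = 2.9340
  normal-legged: (163 − 197)² / 197 = 5.8680
χ² = 2.9340 + 5.8680 = 8.802

8.802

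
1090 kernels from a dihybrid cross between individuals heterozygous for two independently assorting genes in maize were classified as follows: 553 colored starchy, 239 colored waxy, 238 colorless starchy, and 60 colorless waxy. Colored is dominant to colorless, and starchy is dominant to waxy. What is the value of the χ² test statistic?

18.263

A dihybrid F₂ with independent assortment and complete dominance at both loci gives a 9:3:3:1 phenotypic ratio.
The 9:3:3:1 ratio has 16 parts, so with N = 1090 the expected counts are:
  colored starchy: 1090 × 9/16 = 613.125
  colored waxy: 1090 × 3/16 = 204.375
  colorless starchy: 1090 × 3/16 = 204.375
  colorless waxy: 1090 × 1/16 = 68.125
χ² = Σ (O − E)² / E
  colored starchy: (553 − 613.125)² / 613.125 = 5.8960
  colored waxy: (239 − 204.375)² / 204.375 = 5.8661
  colorless starchy: (238 − 204.375)² / 204.375 = 5.5322
  colorless waxy: (60 − 68.125)² / 68.125 = 0.9690
χ² = 5.8960 + 5.8661 + 5.5322 + 0.9690 = 18.2633 ≈ 18.263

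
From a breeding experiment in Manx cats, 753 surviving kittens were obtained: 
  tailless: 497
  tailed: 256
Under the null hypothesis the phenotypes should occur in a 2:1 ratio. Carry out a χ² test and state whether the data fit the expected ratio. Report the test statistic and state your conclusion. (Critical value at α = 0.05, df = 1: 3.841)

The 2:1 ratio has 3 parts, so with N = 753 the expected counts are:
  tailless: 753 × 2/3 = 502
  tailed: 753 × 1/3 = 251
χ² = Σ (O − E)² / E
  tailless: (497 − 502)² / 502 = 0.0498
  tailed: (256 − 251)² / 251 = 0.0996
χ² = 0.0498 + 0.0996 = 0.1494 ≈ 0.149
Degrees of freedom = 2 − 1 = 1; critical value at α = 0.05 is 3.841.
Since 0.149 < 3.841, we fail to reject the null hypothesis — the data are consistent with the 2:1 ratio.

0.149; consistent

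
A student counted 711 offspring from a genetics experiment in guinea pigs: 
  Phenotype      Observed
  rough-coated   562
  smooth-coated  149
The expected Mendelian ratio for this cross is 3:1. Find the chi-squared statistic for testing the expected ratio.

Expected counts for N = 711 under a 3:1 ratio (total parts = 4):
  rough-coated: 711 × 3/4 = 533.25
  smooth-coated: 711 × 1/4 = 177.75
χ² = Σ (O − E)² / E
  rough-coated: (562 − 533.25)² / 533.25 = 1.5500
  smooth-coated: (149 − 177.75)² / 177.75 = 4.6501
χ² = 1.5500 + 4.6501 = 6.2001 ≈ 6.200

6.200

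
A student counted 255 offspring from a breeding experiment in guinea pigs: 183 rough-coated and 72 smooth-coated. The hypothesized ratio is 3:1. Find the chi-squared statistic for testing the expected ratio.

The 3:1 ratio has 4 parts, so with N = 255 the expected counts are:
  rough-coated: 255 × 3/4 = 191.25
  smooth-coated: 255 × 1/4 = 63.75
χ² = Σ (O − E)² / E
  rough-coated: (183 − 191.25)² / 191.25 = 0.3559
  smooth-coated: (72 − 63.75)² / 63.75 = 1.0676
χ² = 0.3559 + 1.0676 = 1.4235 ≈ 1.424

1.424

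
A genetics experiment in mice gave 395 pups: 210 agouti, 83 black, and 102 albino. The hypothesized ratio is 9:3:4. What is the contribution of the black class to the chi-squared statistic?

Under the 9:3:4 hypothesis (Σ ratio = 16, N = 395):
  agouti: 395 × 9/16 = 222.1875
  black: 395 × 3/16 = 74.0625
  albino: 395 × 4/16 = 98.75
Contribution of black: (83 − 74.0625)² / 74.0625 = 1.0785

1.079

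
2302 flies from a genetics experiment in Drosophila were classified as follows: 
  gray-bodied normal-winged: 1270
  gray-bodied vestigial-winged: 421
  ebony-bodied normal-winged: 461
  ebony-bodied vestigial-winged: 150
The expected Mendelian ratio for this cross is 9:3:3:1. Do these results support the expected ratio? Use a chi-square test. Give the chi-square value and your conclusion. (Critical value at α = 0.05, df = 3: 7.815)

2.999; consistent

Total ratio parts = 16. Expected numbers out of 2302:
  gray-bodied normal-winged: 2302 × 9/16 = 1294.875
  gray-bodied vestigial-winged: 2302 × 3/16 = 431.625
  ebony-bodied normal-winged: 2302 × 3/16 = 431.625
  ebony-bodied vestigial-winged: 2302 × 1/16 = 143.875
χ² = Σ (O − E)² / E
  gray-bodied normal-winged: (1270 − 1294.875)² / 1294.875 = 0.4779
  gray-bodied vestigial-winged: (421 − 431.625)² / 431.625 = 0.2615
  ebony-bodied normal-winged: (461 − 431.625)² / 431.625 = 1.9992
  ebony-bodied vestigial-winged: (150 − 143.875)² / 143.875 = 0.2608
χ² = 0.4779 + 0.2615 + 1.9992 + 0.2608 = 2.9994 ≈ 2.999
Degrees of freedom = 4 − 1 = 3; critical value at α = 0.05 is 7.815.
Since 2.999 < 7.815, we fail to reject the null hypothesis — the data are consistent with the 9:3:3:1 ratio.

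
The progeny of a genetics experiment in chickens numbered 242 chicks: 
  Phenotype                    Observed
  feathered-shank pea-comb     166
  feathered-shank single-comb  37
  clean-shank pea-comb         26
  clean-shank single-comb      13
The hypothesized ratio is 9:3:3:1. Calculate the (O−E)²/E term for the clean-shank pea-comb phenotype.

8.273

Total ratio parts = 16. Expected numbers out of 242:
  feathered-shank pea-comb: 242 × 9/16 = 136.125
  feathered-shank single-comb: 242 × 3/16 = 45.375
  clean-shank pea-comb: 242 × 3/16 = 45.375
  clean-shank single-comb: 242 × 1/16 = 15.125
Contribution of clean-shank pea-comb: (26 − 45.375)² / 45.375 = 8.2731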